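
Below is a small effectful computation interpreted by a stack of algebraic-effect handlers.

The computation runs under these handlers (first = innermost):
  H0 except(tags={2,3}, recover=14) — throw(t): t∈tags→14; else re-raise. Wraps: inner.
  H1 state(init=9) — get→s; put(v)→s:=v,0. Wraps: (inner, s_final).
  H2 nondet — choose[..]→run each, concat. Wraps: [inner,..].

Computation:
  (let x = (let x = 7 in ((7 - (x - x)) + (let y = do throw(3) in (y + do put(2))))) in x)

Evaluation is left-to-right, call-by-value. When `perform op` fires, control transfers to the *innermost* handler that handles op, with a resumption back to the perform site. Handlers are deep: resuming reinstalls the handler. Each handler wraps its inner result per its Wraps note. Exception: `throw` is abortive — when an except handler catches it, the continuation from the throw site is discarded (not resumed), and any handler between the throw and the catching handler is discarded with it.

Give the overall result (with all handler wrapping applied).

Step-by-step:
throw(3) @ H0 caught ⇒ 14
H1 returns (14, 9)
H2 returns [(14, 9)]
= [(14, 9)]

Answer: [(14, 9)]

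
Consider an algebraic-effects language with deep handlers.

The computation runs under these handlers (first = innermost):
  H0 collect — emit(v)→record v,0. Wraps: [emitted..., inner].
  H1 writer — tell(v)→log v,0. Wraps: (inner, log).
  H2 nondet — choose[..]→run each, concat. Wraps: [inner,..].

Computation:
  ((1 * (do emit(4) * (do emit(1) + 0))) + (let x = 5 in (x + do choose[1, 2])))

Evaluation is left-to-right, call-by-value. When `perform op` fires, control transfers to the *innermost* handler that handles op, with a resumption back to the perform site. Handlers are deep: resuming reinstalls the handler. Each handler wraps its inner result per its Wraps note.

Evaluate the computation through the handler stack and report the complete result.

Evaluation trace:
emit(4) @ H0 ⇒ out+=4
emit(1) @ H0 ⇒ out+=1
choose[1, 2] @ H2
  branch[0] choose=1:
    H0 returns [4, 1, 6]
    H1 returns ([4, 1, 6], ())
    H2 returns [([4, 1, 6], ())]
  branch[1] choose=2:
    H0 returns [4, 1, 7]
    H1 returns ([4, 1, 7], ())
    H2 returns [([4, 1, 7], ())]
= [([4, 1, 6], ()), ([4, 1, 7], ())]

Answer: [([4, 1, 6], ()), ([4, 1, 7], ())]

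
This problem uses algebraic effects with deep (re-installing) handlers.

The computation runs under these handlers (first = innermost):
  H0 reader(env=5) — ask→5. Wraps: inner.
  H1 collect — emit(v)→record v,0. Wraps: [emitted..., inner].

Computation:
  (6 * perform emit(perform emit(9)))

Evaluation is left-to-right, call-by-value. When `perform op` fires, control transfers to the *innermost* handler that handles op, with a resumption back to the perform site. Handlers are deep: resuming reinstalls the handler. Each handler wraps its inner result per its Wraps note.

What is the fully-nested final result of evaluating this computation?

Answer: [9, 0, 0]

Step-by-step:
emit(9) @ H1 ⇒ out+=9
emit(0) @ H1 ⇒ out+=0
H0 returns 0
H1 returns [9, 0, 0]
= [9, 0, 0]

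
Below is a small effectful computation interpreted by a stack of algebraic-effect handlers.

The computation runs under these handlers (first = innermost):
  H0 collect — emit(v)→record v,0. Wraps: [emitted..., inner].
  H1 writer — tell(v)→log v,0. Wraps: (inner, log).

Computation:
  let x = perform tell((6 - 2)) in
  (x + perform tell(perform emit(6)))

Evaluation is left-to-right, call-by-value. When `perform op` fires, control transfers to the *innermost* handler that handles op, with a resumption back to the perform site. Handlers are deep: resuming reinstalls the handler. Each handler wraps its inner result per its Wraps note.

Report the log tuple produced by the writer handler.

Answer: (4, 0)

Working:
tell(4) @ H1 ⇒ log+=4
emit(6) @ H0 ⇒ out+=6
tell(0) @ H1 ⇒ log+=0
H0 returns [6, 0]
H1 returns ([6, 0], (4, 0))
= ([6, 0], (4, 0))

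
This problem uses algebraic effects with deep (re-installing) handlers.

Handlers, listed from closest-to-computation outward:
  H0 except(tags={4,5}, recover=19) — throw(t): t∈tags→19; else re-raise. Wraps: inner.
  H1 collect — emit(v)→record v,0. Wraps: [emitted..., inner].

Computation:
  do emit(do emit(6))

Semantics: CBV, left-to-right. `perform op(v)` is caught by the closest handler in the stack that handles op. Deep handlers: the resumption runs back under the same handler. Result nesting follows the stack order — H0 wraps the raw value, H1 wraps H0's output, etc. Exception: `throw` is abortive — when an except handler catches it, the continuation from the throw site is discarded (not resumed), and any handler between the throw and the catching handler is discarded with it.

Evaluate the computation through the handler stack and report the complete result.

Step-by-step:
emit(6) @ H1 ⇒ out+=6
emit(0) @ H1 ⇒ out+=0
H0 returns 0
H1 returns [6, 0, 0]
= [6, 0, 0]

Answer: [6, 0, 0]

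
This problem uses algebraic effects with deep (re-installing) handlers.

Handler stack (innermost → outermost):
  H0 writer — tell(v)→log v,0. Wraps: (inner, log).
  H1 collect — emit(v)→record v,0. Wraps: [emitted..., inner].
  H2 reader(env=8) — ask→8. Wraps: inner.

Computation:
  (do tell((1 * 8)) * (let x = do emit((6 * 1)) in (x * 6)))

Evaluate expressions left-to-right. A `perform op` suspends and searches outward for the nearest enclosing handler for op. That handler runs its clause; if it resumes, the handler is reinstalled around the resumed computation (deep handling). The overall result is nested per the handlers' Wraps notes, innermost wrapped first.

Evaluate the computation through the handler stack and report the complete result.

Working:
tell(8) @ H0 ⇒ log+=8
emit(6) @ H1 ⇒ out+=6
H0 returns (0, (8))
H1 returns [6, (0, (8))]
H2 returns [6, (0, (8))]
= [6, (0, (8))]

Answer: [6, (0, (8))]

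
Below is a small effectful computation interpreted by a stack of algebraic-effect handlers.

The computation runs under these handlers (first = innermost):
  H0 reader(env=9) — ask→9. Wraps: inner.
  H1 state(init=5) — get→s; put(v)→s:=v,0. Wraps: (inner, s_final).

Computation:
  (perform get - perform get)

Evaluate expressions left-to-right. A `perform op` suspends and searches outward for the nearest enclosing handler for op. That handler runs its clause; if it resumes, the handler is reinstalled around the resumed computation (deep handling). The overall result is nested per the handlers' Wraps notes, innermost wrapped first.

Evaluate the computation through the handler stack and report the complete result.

Answer: (0, 5)

Evaluation trace:
get @ H1 ⇒ 5
get @ H1 ⇒ 5
H0 returns 0
H1 returns (0, 5)
= (0, 5)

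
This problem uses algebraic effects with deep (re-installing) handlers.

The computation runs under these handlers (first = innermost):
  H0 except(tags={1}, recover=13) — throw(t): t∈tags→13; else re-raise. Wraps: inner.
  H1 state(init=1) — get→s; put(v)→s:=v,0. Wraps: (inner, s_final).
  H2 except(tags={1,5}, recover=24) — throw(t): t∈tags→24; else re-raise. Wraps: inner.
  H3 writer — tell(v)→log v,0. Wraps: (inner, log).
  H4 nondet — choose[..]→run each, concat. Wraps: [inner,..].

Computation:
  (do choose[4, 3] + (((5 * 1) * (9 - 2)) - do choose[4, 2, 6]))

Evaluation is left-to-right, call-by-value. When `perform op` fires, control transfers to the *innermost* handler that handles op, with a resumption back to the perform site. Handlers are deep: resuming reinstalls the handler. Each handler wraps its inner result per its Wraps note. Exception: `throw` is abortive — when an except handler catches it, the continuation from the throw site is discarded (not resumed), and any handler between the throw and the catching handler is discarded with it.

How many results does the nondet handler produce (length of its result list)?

Working:
choose[4, 3] @ H4
  branch[0] choose=4:
    choose[4, 2, 6] @ H4
      branch[0] choose=4:
        H0 returns 35
        H1 returns (35, 1)
        H2 returns (35, 1)
        H3 returns ((35, 1), ())
        H4 returns [((35, 1), ())]
      branch[1] choose=2:
        H0 returns 37
        H1 returns (37, 1)
        H2 returns (37, 1)
        H3 returns ((37, 1), ())
        H4 returns [((37, 1), ())]
      branch[2] choose=6:
        H0 returns 33
        H1 returns (33, 1)
        H2 returns (33, 1)
        H3 returns ((33, 1), ())
        H4 returns [((33, 1), ())]
  branch[1] choose=3:
    choose[4, 2, 6] @ H4
      branch[0] choose=4:
        H0 returns 34
        H1 returns (34, 1)
        H2 returns (34, 1)
        H3 returns ((34, 1), ())
        H4 returns [((34, 1), ())]
      branch[1] choose=2:
        H0 returns 36
        H1 returns (36, 1)
        H2 returns (36, 1)
        H3 returns ((36, 1), ())
        H4 returns [((36, 1), ())]
      branch[2] choose=6:
        H0 returns 32
        H1 returns (32, 1)
        H2 returns (32, 1)
        H3 returns ((32, 1), ())
        H4 returns [((32, 1), ())]
= [((35, 1), ()), ((37, 1), ()), ((33, 1), ()), ((34, 1), ()), ((36, 1), ()), ((32, 1), ())]

Answer: 6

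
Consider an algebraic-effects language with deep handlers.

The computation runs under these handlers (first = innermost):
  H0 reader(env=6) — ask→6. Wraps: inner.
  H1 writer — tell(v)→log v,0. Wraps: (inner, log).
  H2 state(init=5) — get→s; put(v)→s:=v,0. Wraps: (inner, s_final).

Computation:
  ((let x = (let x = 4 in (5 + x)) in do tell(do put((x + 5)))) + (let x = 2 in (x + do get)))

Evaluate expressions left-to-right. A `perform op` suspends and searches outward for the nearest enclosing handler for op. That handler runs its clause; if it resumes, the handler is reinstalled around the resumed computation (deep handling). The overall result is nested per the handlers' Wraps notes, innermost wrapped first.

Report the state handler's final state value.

Answer: 14

Step-by-step:
put(14) @ H2 ⇒ s:=14
tell(0) @ H1 ⇒ log+=0
get @ H2 ⇒ 14
H0 returns 16
H1 returns (16, (0))
H2 returns ((16, (0)), 14)
= ((16, (0)), 14)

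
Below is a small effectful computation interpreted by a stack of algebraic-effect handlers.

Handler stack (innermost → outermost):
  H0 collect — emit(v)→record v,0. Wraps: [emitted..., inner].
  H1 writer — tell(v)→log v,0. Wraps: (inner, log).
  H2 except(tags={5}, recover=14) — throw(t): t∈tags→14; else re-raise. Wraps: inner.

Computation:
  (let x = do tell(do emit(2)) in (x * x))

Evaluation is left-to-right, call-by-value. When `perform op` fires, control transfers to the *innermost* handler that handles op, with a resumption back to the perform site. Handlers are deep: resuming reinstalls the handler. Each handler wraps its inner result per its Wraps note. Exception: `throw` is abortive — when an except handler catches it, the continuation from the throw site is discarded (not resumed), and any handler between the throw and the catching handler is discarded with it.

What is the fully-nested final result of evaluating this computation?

Answer: ([2, 0], (0))

Evaluation trace:
emit(2) @ H0 ⇒ out+=2
tell(0) @ H1 ⇒ log+=0
H0 returns [2, 0]
H1 returns ([2, 0], (0))
H2 returns ([2, 0], (0))
= ([2, 0], (0))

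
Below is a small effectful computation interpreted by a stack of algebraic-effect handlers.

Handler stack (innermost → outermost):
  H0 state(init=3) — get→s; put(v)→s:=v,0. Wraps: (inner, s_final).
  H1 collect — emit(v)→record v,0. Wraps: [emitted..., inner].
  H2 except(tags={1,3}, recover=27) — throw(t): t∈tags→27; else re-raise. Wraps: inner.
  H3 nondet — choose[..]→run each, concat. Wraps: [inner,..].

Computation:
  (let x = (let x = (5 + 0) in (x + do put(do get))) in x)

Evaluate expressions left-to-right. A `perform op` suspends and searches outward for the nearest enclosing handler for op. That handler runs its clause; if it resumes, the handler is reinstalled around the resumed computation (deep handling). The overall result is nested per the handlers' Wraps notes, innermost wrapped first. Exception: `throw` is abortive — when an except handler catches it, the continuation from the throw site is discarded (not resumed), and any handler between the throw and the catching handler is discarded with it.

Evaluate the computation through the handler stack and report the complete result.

Answer: [[(5, 3)]]

Evaluation trace:
get @ H0 ⇒ 3
put(3) @ H0 ⇒ s:=3
H0 returns (5, 3)
H1 returns [(5, 3)]
H2 returns [(5, 3)]
H3 returns [[(5, 3)]]
= [[(5, 3)]]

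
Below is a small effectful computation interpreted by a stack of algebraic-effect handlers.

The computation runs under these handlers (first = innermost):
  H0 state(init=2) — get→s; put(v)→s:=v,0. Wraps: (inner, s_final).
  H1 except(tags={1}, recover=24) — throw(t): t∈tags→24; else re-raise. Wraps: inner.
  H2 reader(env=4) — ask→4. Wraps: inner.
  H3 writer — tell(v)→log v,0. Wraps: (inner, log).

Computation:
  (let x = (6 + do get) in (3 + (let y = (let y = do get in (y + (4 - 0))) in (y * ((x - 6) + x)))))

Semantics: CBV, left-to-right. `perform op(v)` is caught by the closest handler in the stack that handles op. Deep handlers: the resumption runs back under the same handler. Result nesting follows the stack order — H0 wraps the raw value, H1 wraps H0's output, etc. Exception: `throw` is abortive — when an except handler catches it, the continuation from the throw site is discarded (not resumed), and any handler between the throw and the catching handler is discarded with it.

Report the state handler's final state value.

Answer: 2

Step-by-step:
get @ H0 ⇒ 2
get @ H0 ⇒ 2
H0 returns (63, 2)
H1 returns (63, 2)
H2 returns (63, 2)
H3 returns ((63, 2), ())
= ((63, 2), ())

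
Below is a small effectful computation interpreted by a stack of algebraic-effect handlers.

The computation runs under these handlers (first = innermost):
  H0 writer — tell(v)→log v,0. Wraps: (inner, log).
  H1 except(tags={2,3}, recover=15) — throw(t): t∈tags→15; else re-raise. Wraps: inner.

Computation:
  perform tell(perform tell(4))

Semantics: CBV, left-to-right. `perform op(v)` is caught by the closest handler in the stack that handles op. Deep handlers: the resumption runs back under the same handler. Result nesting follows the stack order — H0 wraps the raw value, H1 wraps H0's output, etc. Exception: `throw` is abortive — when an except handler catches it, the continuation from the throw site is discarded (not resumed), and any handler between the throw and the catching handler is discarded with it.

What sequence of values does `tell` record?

Answer: (4, 0)

Evaluation trace:
tell(4) @ H0 ⇒ log+=4
tell(0) @ H0 ⇒ log+=0
H0 returns (0, (4, 0))
H1 returns (0, (4, 0))
= (0, (4, 0))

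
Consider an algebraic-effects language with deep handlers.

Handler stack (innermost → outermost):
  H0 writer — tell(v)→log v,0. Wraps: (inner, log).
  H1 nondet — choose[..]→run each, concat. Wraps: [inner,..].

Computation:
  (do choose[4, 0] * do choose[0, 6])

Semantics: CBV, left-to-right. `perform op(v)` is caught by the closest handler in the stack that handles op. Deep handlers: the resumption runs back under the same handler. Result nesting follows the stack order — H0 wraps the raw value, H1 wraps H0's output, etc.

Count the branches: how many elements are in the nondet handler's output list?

Answer: 4

Evaluation trace:
choose[4, 0] @ H1
  branch[0] choose=4:
    choose[0, 6] @ H1
      branch[0] choose=0:
        H0 returns (0, ())
        H1 returns [(0, ())]
      branch[1] choose=6:
        H0 returns (24, ())
        H1 returns [(24, ())]
  branch[1] choose=0:
    choose[0, 6] @ H1
      branch[0] choose=0:
        H0 returns (0, ())
        H1 returns [(0, ())]
      branch[1] choose=6:
        H0 returns (0, ())
        H1 returns [(0, ())]
= [(0, ()), (24, ()), (0, ()), (0, ())]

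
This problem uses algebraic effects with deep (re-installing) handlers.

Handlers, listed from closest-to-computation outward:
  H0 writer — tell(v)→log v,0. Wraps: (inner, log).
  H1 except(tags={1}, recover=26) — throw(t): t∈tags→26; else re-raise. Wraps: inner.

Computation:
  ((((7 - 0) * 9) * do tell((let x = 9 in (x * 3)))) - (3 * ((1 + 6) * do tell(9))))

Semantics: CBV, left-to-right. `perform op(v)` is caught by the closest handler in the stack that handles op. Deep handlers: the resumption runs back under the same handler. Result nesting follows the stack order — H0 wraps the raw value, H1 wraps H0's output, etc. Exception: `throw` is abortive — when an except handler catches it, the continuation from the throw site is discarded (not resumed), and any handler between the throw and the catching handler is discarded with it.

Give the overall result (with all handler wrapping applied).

Evaluation trace:
tell(27) @ H0 ⇒ log+=27
tell(9) @ H0 ⇒ log+=9
H0 returns (0, (27, 9))
H1 returns (0, (27, 9))
= (0, (27, 9))

Answer: (0, (27, 9))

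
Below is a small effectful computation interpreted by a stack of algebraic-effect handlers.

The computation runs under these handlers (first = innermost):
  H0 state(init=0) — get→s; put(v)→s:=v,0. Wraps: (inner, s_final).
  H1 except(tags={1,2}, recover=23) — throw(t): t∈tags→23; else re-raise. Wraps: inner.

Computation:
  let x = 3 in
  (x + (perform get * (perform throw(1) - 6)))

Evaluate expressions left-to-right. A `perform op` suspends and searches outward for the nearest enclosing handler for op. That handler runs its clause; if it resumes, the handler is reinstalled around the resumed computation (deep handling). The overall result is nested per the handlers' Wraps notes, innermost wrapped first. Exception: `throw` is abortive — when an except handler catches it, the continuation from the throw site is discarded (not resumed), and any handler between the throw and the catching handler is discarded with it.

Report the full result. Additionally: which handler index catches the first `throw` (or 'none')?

Working:
get @ H0 ⇒ 0
throw(1) @ H1 caught ⇒ 23
= 23

Answer: 23 ; first throw caught by: H1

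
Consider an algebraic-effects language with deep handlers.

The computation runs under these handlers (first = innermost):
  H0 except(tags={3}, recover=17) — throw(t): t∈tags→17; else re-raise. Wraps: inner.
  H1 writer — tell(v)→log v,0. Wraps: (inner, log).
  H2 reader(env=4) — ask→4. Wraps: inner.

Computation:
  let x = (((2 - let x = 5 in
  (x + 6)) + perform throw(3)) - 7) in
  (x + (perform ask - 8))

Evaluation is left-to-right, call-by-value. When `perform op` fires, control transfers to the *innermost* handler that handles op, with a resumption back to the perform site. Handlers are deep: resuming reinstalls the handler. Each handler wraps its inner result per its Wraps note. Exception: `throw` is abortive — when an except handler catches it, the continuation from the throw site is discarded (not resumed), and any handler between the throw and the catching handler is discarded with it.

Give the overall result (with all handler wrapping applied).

Answer: (17, ())

Evaluation trace:
throw(3) @ H0 caught ⇒ 17
H1 returns (17, ())
H2 returns (17, ())
= (17, ())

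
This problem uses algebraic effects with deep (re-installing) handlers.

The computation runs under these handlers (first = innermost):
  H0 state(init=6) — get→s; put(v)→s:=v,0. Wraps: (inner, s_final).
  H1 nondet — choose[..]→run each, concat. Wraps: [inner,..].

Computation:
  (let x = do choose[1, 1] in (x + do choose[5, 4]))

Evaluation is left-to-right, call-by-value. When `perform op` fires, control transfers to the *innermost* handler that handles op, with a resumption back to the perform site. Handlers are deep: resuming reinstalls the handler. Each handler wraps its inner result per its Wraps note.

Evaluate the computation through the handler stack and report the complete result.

Step-by-step:
choose[1, 1] @ H1
  branch[0] choose=1:
    choose[5, 4] @ H1
      branch[0] choose=5:
        H0 returns (6, 6)
        H1 returns [(6, 6)]
      branch[1] choose=4:
        H0 returns (5, 6)
        H1 returns [(5, 6)]
  branch[1] choose=1:
    choose[5, 4] @ H1
      branch[0] choose=5:
        H0 returns (6, 6)
        H1 returns [(6, 6)]
      branch[1] choose=4:
        H0 returns (5, 6)
        H1 returns [(5, 6)]
= [(6, 6), (5, 6), (6, 6), (5, 6)]

Answer: [(6, 6), (5, 6), (6, 6), (5, 6)]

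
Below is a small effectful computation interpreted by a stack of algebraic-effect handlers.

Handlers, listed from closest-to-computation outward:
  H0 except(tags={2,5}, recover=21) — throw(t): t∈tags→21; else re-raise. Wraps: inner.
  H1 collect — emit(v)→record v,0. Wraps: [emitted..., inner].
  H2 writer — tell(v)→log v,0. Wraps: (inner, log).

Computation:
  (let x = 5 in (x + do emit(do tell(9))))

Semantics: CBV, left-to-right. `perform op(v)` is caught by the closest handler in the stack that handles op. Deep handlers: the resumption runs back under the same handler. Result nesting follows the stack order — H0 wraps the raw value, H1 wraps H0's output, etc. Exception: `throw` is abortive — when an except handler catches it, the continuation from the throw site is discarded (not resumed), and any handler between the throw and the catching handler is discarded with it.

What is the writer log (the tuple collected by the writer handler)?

Answer: (9)

Evaluation trace:
tell(9) @ H2 ⇒ log+=9
emit(0) @ H1 ⇒ out+=0
H0 returns 5
H1 returns [0, 5]
H2 returns ([0, 5], (9))
= ([0, 5], (9))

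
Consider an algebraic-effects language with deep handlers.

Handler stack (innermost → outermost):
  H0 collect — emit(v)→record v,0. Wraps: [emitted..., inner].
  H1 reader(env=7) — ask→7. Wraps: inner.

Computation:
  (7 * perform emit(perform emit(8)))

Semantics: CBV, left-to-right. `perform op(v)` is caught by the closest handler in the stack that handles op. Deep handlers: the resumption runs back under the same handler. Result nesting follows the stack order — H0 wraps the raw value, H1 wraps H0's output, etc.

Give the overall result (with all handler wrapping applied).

Answer: [8, 0, 0]

Working:
emit(8) @ H0 ⇒ out+=8
emit(0) @ H0 ⇒ out+=0
H0 returns [8, 0, 0]
H1 returns [8, 0, 0]
= [8, 0, 0]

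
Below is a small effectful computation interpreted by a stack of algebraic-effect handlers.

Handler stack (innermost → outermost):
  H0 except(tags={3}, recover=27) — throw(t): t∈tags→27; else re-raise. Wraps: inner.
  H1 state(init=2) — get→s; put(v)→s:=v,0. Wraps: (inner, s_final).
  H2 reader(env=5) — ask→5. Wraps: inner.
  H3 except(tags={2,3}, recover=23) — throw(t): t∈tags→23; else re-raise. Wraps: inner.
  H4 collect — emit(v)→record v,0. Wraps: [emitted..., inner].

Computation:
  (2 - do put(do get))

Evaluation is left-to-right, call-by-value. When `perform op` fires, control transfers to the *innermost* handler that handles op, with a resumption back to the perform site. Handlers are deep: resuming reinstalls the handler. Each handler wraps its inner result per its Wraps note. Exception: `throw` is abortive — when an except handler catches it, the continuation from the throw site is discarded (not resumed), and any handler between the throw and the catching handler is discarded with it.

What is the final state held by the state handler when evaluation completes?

Evaluation trace:
get @ H1 ⇒ 2
put(2) @ H1 ⇒ s:=2
H0 returns 2
H1 returns (2, 2)
H2 returns (2, 2)
H3 returns (2, 2)
H4 returns [(2, 2)]
= [(2, 2)]

Answer: 2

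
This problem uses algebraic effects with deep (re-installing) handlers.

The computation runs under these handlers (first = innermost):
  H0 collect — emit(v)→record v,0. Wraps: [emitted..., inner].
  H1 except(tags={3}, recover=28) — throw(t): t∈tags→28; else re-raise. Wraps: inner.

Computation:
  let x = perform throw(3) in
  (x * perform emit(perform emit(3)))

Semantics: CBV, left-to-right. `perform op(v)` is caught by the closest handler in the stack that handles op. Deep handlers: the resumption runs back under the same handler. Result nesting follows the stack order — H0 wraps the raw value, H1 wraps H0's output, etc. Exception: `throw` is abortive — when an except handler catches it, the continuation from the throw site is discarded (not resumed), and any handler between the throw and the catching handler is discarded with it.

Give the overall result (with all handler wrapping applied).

Evaluation trace:
throw(3) @ H1 caught ⇒ 28
= 28

Answer: 28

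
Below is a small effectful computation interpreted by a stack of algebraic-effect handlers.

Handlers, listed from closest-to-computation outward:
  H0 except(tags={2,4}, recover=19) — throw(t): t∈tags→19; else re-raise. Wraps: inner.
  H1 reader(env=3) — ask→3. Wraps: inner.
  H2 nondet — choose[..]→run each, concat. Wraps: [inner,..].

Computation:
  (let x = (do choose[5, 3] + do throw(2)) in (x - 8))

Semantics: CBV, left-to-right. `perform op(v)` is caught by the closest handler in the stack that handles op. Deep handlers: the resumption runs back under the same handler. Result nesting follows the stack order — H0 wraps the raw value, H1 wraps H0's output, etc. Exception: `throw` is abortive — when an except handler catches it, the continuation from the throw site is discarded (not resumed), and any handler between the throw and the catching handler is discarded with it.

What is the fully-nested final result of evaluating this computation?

Answer: [19, 19]

Working:
choose[5, 3] @ H2
  branch[0] choose=5:
    throw(2) @ H0 caught ⇒ 19
    H1 returns 19
    H2 returns [19]
  branch[1] choose=3:
    throw(2) @ H0 caught ⇒ 19
    H1 returns 19
    H2 returns [19]
= [19, 19]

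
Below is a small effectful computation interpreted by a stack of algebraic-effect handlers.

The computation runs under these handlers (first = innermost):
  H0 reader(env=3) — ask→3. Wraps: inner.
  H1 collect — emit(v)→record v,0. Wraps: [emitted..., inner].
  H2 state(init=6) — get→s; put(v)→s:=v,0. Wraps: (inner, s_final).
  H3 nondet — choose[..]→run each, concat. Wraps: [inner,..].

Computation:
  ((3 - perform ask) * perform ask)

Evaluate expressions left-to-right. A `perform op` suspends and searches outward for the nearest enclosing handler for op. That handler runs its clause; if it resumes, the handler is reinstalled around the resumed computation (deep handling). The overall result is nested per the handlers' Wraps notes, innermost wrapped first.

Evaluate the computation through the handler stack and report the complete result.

Working:
ask @ H0 ⇒ 3
ask @ H0 ⇒ 3
H0 returns 0
H1 returns [0]
H2 returns ([0], 6)
H3 returns [([0], 6)]
= [([0], 6)]

Answer: [([0], 6)]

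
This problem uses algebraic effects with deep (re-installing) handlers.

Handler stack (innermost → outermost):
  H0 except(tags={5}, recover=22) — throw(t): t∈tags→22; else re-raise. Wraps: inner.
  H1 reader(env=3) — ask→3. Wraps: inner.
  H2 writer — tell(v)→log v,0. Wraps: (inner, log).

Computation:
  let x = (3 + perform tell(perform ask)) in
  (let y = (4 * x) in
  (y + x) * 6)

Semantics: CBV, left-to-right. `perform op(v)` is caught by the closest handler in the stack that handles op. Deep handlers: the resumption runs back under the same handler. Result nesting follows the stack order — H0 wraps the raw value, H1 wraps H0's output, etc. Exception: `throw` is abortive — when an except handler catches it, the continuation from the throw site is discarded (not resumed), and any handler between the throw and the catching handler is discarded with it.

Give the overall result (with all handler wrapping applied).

Working:
ask @ H1 ⇒ 3
tell(3) @ H2 ⇒ log+=3
H0 returns 90
H1 returns 90
H2 returns (90, (3))
= (90, (3))

Answer: (90, (3))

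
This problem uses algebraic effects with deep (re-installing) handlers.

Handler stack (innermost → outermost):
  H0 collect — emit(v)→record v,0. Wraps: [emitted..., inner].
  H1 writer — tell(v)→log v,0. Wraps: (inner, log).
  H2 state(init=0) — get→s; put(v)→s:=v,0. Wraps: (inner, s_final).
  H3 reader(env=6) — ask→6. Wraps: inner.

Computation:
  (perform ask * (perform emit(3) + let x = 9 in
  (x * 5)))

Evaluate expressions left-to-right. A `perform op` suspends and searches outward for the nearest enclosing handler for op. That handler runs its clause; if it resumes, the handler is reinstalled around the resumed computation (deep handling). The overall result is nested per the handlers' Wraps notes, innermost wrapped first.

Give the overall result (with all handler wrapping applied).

Working:
ask @ H3 ⇒ 6
emit(3) @ H0 ⇒ out+=3
H0 returns [3, 270]
H1 returns ([3, 270], ())
H2 returns (([3, 270], ()), 0)
H3 returns (([3, 270], ()), 0)
= (([3, 270], ()), 0)

Answer: (([3, 270], ()), 0)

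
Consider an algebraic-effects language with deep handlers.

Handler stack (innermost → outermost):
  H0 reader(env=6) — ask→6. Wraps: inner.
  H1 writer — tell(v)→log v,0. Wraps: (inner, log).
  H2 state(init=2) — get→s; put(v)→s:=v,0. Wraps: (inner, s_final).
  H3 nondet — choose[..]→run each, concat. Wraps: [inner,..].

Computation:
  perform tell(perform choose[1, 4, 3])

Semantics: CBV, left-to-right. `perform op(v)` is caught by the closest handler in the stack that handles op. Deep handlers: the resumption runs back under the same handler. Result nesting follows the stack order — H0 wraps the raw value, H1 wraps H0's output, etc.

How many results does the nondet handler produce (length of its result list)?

Working:
choose[1, 4, 3] @ H3
  branch[0] choose=1:
    tell(1) @ H1 ⇒ log+=1
    H0 returns 0
    H1 returns (0, (1))
    H2 returns ((0, (1)), 2)
    H3 returns [((0, (1)), 2)]
  branch[1] choose=4:
    tell(4) @ H1 ⇒ log+=4
    H0 returns 0
    H1 returns (0, (4))
    H2 returns ((0, (4)), 2)
    H3 returns [((0, (4)), 2)]
  branch[2] choose=3:
    tell(3) @ H1 ⇒ log+=3
    H0 returns 0
    H1 returns (0, (3))
    H2 returns ((0, (3)), 2)
    H3 returns [((0, (3)), 2)]
= [((0, (1)), 2), ((0, (4)), 2), ((0, (3)), 2)]

Answer: 3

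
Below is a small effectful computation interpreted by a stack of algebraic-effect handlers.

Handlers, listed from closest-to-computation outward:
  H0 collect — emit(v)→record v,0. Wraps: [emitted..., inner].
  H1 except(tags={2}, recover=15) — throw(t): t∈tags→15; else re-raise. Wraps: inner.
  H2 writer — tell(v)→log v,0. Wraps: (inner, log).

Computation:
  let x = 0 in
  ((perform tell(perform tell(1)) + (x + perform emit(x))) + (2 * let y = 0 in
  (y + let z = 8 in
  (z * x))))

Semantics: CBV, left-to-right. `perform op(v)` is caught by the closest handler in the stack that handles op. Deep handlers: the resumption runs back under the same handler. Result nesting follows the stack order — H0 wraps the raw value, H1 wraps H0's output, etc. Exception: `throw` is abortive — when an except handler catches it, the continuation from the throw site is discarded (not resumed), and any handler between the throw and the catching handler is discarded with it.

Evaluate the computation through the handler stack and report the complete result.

Working:
tell(1) @ H2 ⇒ log+=1
tell(0) @ H2 ⇒ log+=0
emit(0) @ H0 ⇒ out+=0
H0 returns [0, 0]
H1 returns [0, 0]
H2 returns ([0, 0], (1, 0))
= ([0, 0], (1, 0))

Answer: ([0, 0], (1, 0))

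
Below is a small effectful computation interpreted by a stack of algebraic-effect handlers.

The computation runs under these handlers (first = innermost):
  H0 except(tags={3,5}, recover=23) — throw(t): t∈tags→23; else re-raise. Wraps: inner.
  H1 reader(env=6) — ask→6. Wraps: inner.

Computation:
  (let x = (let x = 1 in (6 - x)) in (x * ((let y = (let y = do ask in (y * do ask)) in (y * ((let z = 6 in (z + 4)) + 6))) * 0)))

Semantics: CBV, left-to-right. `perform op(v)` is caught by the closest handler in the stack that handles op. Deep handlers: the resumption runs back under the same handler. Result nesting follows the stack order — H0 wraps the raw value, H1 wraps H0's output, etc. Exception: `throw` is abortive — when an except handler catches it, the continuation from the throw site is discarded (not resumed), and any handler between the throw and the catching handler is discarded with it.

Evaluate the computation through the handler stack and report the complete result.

Answer: 0

Working:
ask @ H1 ⇒ 6
ask @ H1 ⇒ 6
H0 returns 0
H1 returns 0
= 0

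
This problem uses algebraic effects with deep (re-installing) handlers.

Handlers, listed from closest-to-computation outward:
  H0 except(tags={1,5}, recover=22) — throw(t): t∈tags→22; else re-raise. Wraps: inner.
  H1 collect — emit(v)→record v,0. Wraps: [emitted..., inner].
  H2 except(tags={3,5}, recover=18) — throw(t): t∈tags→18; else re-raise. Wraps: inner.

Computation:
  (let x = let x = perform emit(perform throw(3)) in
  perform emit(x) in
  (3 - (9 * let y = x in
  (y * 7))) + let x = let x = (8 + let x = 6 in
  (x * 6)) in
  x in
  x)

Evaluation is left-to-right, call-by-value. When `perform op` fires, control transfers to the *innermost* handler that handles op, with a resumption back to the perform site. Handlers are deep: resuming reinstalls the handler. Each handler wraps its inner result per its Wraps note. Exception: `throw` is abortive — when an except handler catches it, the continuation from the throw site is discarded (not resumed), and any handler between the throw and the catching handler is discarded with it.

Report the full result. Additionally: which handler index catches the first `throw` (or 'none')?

Answer: 18 ; first throw caught by: H2

Evaluation trace:
throw(3) @ H0 re-raised
throw(3) @ H2 caught ⇒ 18
= 18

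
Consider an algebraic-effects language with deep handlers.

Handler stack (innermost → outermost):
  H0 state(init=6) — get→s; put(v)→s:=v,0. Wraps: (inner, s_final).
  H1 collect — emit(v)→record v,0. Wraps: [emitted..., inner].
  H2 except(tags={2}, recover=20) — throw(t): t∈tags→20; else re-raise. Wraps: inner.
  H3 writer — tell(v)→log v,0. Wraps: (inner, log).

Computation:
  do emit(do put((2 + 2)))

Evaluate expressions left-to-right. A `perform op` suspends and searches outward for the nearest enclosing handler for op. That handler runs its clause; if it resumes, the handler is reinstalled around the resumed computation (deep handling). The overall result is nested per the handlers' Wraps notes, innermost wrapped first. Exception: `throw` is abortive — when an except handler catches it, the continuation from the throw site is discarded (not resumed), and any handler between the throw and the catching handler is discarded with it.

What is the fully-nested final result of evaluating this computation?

Answer: ([0, (0, 4)], ())

Working:
put(4) @ H0 ⇒ s:=4
emit(0) @ H1 ⇒ out+=0
H0 returns (0, 4)
H1 returns [0, (0, 4)]
H2 returns [0, (0, 4)]
H3 returns ([0, (0, 4)], ())
= ([0, (0, 4)], ())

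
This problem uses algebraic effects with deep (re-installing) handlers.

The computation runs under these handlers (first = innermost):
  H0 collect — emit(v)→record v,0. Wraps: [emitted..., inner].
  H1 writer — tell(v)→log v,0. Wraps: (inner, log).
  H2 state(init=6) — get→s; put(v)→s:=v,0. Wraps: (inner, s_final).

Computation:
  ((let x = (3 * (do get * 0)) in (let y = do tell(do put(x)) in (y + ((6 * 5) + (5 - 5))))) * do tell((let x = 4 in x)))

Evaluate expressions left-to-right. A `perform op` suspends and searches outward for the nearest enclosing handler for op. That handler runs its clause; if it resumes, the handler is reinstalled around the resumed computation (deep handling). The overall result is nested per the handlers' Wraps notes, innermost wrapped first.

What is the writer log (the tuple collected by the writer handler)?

Answer: (0, 4)

Step-by-step:
get @ H2 ⇒ 6
put(0) @ H2 ⇒ s:=0
tell(0) @ H1 ⇒ log+=0
tell(4) @ H1 ⇒ log+=4
H0 returns [0]
H1 returns ([0], (0, 4))
H2 returns (([0], (0, 4)), 0)
= (([0], (0, 4)), 0)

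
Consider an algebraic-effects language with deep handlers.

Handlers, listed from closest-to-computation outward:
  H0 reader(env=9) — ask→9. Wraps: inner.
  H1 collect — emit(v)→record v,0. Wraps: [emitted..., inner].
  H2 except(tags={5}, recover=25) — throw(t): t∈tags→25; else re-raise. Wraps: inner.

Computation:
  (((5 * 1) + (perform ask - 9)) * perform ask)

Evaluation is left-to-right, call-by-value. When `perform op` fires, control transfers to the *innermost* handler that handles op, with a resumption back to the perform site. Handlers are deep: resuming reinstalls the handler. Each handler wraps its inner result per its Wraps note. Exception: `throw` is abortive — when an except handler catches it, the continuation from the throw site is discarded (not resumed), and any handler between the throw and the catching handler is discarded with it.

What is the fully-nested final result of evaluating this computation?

Step-by-step:
ask @ H0 ⇒ 9
ask @ H0 ⇒ 9
H0 returns 45
H1 returns [45]
H2 returns [45]
= [45]

Answer: [45]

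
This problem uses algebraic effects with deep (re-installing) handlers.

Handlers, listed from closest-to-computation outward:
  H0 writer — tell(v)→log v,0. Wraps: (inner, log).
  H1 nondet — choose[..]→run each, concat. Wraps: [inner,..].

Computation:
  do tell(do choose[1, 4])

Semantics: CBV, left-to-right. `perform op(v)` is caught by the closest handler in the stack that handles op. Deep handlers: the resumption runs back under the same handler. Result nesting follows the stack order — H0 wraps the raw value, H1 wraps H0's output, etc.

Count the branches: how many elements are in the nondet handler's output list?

Answer: 2

Working:
choose[1, 4] @ H1
  branch[0] choose=1:
    tell(1) @ H0 ⇒ log+=1
    H0 returns (0, (1))
    H1 returns [(0, (1))]
  branch[1] choose=4:
    tell(4) @ H0 ⇒ log+=4
    H0 returns (0, (4))
    H1 returns [(0, (4))]
= [(0, (1)), (0, (4))]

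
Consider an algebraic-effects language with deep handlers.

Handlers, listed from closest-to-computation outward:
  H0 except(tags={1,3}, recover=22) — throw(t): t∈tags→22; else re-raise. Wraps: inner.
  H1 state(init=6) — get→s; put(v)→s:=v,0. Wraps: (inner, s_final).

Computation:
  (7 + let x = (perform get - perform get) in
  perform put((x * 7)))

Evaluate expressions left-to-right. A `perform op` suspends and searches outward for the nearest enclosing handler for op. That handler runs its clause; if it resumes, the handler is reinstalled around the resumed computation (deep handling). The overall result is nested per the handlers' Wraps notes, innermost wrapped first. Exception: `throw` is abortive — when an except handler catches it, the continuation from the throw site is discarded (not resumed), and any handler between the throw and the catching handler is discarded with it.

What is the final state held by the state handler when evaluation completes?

Step-by-step:
get @ H1 ⇒ 6
get @ H1 ⇒ 6
put(0) @ H1 ⇒ s:=0
H0 returns 7
H1 returns (7, 0)
= (7, 0)

Answer: 0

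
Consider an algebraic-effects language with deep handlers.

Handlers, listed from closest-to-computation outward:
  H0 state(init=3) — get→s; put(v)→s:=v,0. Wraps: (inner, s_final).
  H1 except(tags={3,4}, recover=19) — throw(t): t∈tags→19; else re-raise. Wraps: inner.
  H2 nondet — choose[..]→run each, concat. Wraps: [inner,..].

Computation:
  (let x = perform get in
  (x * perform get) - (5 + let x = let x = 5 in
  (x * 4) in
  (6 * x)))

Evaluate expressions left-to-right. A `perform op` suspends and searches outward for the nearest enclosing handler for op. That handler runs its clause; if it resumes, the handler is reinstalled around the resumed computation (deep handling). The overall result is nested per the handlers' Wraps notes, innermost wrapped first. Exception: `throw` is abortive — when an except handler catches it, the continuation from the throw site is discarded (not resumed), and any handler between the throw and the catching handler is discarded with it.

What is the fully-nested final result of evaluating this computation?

Answer: [(-116, 3)]

Working:
get @ H0 ⇒ 3
get @ H0 ⇒ 3
H0 returns (-116, 3)
H1 returns (-116, 3)
H2 returns [(-116, 3)]
= [(-116, 3)]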